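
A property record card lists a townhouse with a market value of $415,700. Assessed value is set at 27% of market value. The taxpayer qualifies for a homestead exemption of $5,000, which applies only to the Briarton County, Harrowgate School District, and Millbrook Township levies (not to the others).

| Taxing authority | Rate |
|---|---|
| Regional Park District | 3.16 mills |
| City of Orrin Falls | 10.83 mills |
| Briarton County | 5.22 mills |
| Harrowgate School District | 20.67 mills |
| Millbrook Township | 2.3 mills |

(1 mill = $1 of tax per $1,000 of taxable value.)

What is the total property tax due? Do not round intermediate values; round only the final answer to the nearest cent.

$4,593.29

Assessed value = $415,700 × 0.27 = $112,239
Regional Park District: $112,239 × 0.00316 = $354.67524
City of Orrin Falls: $112,239 × 0.01083 = $1,215.54837
Briarton County: ($112,239 − $5,000) × 0.00522 = $107,239 × 0.00522 = $559.78758
Harrowgate School District: ($112,239 − $5,000) × 0.02067 = $107,239 × 0.02067 = $2,216.63013
Millbrook Township: ($112,239 − $5,000) × 0.0023 = $107,239 × 0.0023 = $246.6497
Total = $4,593.29102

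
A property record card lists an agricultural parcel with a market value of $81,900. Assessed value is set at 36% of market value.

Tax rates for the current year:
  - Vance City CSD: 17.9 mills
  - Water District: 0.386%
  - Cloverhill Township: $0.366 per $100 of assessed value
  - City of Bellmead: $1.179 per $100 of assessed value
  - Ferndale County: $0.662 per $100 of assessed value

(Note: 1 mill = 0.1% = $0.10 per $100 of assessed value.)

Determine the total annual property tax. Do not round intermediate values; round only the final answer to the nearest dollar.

Assessed value = $81,900 × 0.36 = $29,484
Vance City CSD: $29,484 × 0.0179 = $527.7636
Water District: $29,484 × 0.00386 = $113.80824
Cloverhill Township: $29,484 × 0.00366 = $107.91144
City of Bellmead: $29,484 × 0.01179 = $347.61636
Ferndale County: $29,484 × 0.00662 = $195.18408
Total = $1,292.28372

$1,292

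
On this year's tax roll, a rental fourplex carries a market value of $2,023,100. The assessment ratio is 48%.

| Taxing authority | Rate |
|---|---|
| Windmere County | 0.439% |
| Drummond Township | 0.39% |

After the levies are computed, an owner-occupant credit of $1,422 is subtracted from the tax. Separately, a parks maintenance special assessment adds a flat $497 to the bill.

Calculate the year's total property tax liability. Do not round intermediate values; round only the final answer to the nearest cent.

$7,125.32

Assessed value = $2,023,100 × 0.48 = $971,088
Windmere County: $971,088 × 0.00439 = $4,263.07632
Drummond Township: $971,088 × 0.0039 = $3,787.2432
Levies subtotal = $8,050.31952
After credit = $8,050.31952 − $1,422 = $6,628.31952
Total = $6,628.31952 + $497 = $7,125.31952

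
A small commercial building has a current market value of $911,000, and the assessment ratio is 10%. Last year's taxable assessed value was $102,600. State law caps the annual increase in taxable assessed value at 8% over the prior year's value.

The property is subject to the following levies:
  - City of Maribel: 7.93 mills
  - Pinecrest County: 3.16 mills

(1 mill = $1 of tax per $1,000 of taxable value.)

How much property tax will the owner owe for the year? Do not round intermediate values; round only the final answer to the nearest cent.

Uncapped assessed value = $911,000 × 0.1 = $91,100
Cap limit = $102,600 × 1.08 = $110,808
Taxable assessed value = min($91,100, $110,808) = $91,100 (cap does not bind)
City of Maribel: $91,100 × 0.00793 = $722.423
Pinecrest County: $91,100 × 0.00316 = $287.876
Total = $1,010.299

$1,010.30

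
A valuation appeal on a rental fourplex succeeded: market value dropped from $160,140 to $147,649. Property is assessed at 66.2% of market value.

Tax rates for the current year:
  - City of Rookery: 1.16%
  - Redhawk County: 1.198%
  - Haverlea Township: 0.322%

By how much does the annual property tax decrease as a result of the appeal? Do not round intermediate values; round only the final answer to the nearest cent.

$221.61

Old assessed value = $160,140 × 0.662 = $106,012.68
New assessed value = $147,649 × 0.662 = $97,743.638
Combined rate = 0.0116 + 0.01198 + 0.00322 = 0.0268
Old tax = $106,012.68 × 0.0268 = $2,841.139824
New tax = $97,743.638 × 0.0268 = $2,619.5294984
Reduction = $2,841.139824 − $2,619.5294984 = $221.6103256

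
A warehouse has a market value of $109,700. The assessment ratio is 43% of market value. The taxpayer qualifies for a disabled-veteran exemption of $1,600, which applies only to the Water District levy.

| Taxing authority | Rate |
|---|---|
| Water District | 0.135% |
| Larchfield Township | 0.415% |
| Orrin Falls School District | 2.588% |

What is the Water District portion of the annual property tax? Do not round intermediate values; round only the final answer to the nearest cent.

$61.52

Assessed value = $109,700 × 0.43 = $47,171
Water District taxable value = $47,171 − $1,600 = $45,571
Water District levy = $45,571 × 0.00135 = $61.52085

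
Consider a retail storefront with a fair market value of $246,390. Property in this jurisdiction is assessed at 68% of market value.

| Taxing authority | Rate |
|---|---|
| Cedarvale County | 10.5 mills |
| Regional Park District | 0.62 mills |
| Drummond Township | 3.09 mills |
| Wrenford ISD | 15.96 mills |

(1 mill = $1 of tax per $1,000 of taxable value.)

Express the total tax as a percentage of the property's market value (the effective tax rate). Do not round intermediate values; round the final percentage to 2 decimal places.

Assessed value = $246,390 × 0.68 = $167,545.2
Cedarvale County: $167,545.2 × 0.0105 = $1,759.2246
Regional Park District: $167,545.2 × 0.00062 = $103.878024
Drummond Township: $167,545.2 × 0.00309 = $517.714668
Wrenford ISD: $167,545.2 × 0.01596 = $2,674.021392
Total tax = $5,054.838684
Effective rate = $5,054.838684 ÷ $246,390 = 2.05% of market value

2.05%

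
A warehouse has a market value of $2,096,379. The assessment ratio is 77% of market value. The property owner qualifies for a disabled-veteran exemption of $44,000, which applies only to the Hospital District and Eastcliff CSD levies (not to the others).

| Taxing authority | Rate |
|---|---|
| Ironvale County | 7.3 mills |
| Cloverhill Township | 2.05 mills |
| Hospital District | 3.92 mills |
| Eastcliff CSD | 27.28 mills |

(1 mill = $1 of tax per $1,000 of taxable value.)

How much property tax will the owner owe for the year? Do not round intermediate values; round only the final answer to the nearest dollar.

Assessed value = $2,096,379 × 0.77 = $1,614,211.83
Ironvale County: $1,614,211.83 × 0.0073 = $11,783.746359
Cloverhill Township: $1,614,211.83 × 0.00205 = $3,309.1342515
Hospital District: ($1,614,211.83 − $44,000) × 0.00392 = $1,570,211.83 × 0.00392 = $6,155.2303736
Eastcliff CSD: ($1,614,211.83 − $44,000) × 0.02728 = $1,570,211.83 × 0.02728 = $42,835.3787224
Total = $64,083.4897065

$64,083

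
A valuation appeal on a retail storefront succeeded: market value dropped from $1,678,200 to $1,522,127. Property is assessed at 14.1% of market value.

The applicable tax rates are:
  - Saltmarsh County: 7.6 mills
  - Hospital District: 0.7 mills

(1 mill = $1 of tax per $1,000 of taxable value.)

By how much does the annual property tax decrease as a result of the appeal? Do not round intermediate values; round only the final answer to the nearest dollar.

$183

Old assessed value = $1,678,200 × 0.141 = $236,626.2
New assessed value = $1,522,127 × 0.141 = $214,619.907
Combined rate = 0.0076 + 0.0007 = 0.0083
Old tax = $236,626.2 × 0.0083 = $1,963.99746
New tax = $214,619.907 × 0.0083 = $1,781.3452281
Reduction = $1,963.99746 − $1,781.3452281 = $182.6522319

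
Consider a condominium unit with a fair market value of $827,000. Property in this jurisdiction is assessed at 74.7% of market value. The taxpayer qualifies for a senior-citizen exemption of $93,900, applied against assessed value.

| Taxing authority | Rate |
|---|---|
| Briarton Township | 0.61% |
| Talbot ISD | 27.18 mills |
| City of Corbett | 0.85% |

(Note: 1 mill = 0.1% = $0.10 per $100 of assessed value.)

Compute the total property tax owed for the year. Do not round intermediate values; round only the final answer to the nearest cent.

Assessed value = $827,000 × 0.747 = $617,769
Taxable value = $617,769 − $93,900 = $523,869
Briarton Township: $523,869 × 0.0061 = $3,195.6009
Talbot ISD: $523,869 × 0.02718 = $14,238.75942
City of Corbett: $523,869 × 0.0085 = $4,452.8865
Total = $21,887.24682

$21,887.25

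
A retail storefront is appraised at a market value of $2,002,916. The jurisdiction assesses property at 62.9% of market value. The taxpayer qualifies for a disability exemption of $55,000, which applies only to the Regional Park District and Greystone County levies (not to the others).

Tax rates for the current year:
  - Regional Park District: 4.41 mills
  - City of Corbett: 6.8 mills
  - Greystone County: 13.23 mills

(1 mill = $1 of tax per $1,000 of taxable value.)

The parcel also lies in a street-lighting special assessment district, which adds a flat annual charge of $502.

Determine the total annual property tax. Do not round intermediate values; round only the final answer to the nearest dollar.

$30,322

Assessed value = $2,002,916 × 0.629 = $1,259,834.164
Regional Park District: ($1,259,834.164 − $55,000) × 0.00441 = $1,204,834.164 × 0.00441 = $5,313.31866324
City of Corbett: $1,259,834.164 × 0.0068 = $8,566.8723152
Greystone County: ($1,259,834.164 − $55,000) × 0.01323 = $1,204,834.164 × 0.01323 = $15,939.95598972
Levies subtotal = $29,820.14696816
Total = $29,820.14696816 + $502 = $30,322.14696816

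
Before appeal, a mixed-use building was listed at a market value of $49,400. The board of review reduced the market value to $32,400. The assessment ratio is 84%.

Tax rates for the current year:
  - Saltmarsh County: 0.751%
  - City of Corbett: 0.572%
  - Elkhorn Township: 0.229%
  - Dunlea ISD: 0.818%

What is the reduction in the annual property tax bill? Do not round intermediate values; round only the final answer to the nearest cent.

Old assessed value = $49,400 × 0.84 = $41,496
New assessed value = $32,400 × 0.84 = $27,216
Combined rate = 0.00751 + 0.00572 + 0.00229 + 0.00818 = 0.0237
Old tax = $41,496 × 0.0237 = $983.4552
New tax = $27,216 × 0.0237 = $645.0192
Reduction = $983.4552 − $645.0192 = $338.436

$338.44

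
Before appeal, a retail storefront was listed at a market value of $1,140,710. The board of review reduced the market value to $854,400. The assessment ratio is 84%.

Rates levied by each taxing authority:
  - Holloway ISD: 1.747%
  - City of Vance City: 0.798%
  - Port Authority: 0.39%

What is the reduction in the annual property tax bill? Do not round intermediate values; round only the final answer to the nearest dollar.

$7,059

Old assessed value = $1,140,710 × 0.84 = $958,196.4
New assessed value = $854,400 × 0.84 = $717,696
Combined rate = 0.01747 + 0.00798 + 0.0039 = 0.02935
Old tax = $958,196.4 × 0.02935 = $28,123.06434
New tax = $717,696 × 0.02935 = $21,064.3776
Reduction = $28,123.06434 − $21,064.3776 = $7,058.68674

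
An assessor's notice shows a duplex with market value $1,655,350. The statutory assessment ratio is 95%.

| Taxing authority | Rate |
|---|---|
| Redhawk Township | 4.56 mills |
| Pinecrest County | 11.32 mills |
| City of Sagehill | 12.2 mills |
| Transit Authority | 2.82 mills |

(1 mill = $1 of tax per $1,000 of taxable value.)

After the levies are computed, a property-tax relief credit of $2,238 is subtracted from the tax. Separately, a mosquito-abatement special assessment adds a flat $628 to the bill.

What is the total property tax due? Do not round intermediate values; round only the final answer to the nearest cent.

Assessed value = $1,655,350 × 0.95 = $1,572,582.5
Redhawk Township: $1,572,582.5 × 0.00456 = $7,170.9762
Pinecrest County: $1,572,582.5 × 0.01132 = $17,801.6339
City of Sagehill: $1,572,582.5 × 0.0122 = $19,185.5065
Transit Authority: $1,572,582.5 × 0.00282 = $4,434.68265
Levies subtotal = $48,592.79925
After credit = $48,592.79925 − $2,238 = $46,354.79925
Total = $46,354.79925 + $628 = $46,982.79925

$46,982.80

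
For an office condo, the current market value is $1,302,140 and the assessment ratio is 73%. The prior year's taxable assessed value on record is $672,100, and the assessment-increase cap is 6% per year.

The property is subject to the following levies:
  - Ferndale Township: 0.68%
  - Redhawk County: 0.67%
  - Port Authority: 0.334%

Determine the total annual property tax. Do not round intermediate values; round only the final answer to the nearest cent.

$11,997.25

Uncapped assessed value = $1,302,140 × 0.73 = $950,562.2
Cap limit = $672,100 × 1.06 = $712,426
Taxable assessed value = min($950,562.2, $712,426) = $712,426 (cap binds)
Ferndale Township: $712,426 × 0.0068 = $4,844.4968
Redhawk County: $712,426 × 0.0067 = $4,773.2542
Port Authority: $712,426 × 0.00334 = $2,379.50284
Total = $11,997.25384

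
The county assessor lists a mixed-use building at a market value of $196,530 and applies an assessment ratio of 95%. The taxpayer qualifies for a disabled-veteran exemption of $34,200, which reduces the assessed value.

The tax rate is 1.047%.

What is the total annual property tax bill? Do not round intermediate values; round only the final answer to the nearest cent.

$1,596.71

Assessed value = $196,530 × 0.95 = $186,703.5
Taxable value = $186,703.5 − $34,200 = $152,503.5
Tax = $152,503.5 × 0.01047 = $1,596.711645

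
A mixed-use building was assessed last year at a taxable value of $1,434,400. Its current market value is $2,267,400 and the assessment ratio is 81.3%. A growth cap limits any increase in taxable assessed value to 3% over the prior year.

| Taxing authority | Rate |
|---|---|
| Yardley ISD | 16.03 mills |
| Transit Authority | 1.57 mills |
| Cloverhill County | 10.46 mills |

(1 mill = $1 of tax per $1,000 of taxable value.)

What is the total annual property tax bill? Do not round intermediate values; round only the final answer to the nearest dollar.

$41,457

Uncapped assessed value = $2,267,400 × 0.813 = $1,843,396.2
Cap limit = $1,434,400 × 1.03 = $1,477,432
Taxable assessed value = min($1,843,396.2, $1,477,432) = $1,477,432 (cap binds)
Yardley ISD: $1,477,432 × 0.01603 = $23,683.23496
Transit Authority: $1,477,432 × 0.00157 = $2,319.56824
Cloverhill County: $1,477,432 × 0.01046 = $15,453.93872
Total = $41,456.74192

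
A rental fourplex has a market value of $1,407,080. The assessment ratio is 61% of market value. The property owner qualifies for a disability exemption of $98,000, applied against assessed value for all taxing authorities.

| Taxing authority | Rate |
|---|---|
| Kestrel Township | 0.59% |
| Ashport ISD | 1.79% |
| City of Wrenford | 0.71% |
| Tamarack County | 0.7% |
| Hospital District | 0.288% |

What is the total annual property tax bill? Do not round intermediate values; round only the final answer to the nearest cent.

$31,005.80

Assessed value = $1,407,080 × 0.61 = $858,318.8
Taxable value = $858,318.8 − $98,000 = $760,318.8
Kestrel Township: $760,318.8 × 0.0059 = $4,485.88092
Ashport ISD: $760,318.8 × 0.0179 = $13,609.70652
City of Wrenford: $760,318.8 × 0.0071 = $5,398.26348
Tamarack County: $760,318.8 × 0.007 = $5,322.2316
Hospital District: $760,318.8 × 0.00288 = $2,189.718144
Total = $4,485.88092 + $13,609.70652 + $5,398.26348 + $5,322.2316 + $2,189.718144 = $31,005.800664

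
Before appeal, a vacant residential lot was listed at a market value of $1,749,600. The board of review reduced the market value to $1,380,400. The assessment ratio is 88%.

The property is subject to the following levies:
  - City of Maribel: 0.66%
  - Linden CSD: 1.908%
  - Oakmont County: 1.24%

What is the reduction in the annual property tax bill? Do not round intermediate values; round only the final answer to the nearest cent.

Old assessed value = $1,749,600 × 0.88 = $1,539,648
New assessed value = $1,380,400 × 0.88 = $1,214,752
Combined rate = 0.0066 + 0.01908 + 0.0124 = 0.03808
Old tax = $1,539,648 × 0.03808 = $58,629.79584
New tax = $1,214,752 × 0.03808 = $46,257.75616
Reduction = $58,629.79584 − $46,257.75616 = $12,372.03968

$12,372.04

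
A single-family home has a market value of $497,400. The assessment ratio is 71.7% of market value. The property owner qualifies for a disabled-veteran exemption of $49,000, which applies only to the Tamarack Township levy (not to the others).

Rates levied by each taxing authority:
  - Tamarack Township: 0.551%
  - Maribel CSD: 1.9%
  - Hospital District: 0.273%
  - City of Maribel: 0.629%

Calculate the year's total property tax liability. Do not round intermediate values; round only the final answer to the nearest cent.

Assessed value = $497,400 × 0.717 = $356,635.8
Tamarack Township: ($356,635.8 − $49,000) × 0.00551 = $307,635.8 × 0.00551 = $1,695.073258
Maribel CSD: $356,635.8 × 0.019 = $6,776.0802
Hospital District: $356,635.8 × 0.00273 = $973.615734
City of Maribel: $356,635.8 × 0.00629 = $2,243.239182
Total = $11,688.008374

$11,688.01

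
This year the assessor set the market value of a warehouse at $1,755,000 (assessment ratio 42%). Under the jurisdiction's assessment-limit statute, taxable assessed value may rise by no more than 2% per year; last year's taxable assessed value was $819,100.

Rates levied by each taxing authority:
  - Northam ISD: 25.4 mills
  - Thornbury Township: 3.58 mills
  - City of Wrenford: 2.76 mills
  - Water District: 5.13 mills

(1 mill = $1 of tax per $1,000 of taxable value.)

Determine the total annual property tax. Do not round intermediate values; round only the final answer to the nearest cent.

$27,176.88

Uncapped assessed value = $1,755,000 × 0.42 = $737,100
Cap limit = $819,100 × 1.02 = $835,482
Taxable assessed value = min($737,100, $835,482) = $737,100 (cap does not bind)
Northam ISD: $737,100 × 0.0254 = $18,722.34
Thornbury Township: $737,100 × 0.00358 = $2,638.818
City of Wrenford: $737,100 × 0.00276 = $2,034.396
Water District: $737,100 × 0.00513 = $3,781.323
Total = $27,176.877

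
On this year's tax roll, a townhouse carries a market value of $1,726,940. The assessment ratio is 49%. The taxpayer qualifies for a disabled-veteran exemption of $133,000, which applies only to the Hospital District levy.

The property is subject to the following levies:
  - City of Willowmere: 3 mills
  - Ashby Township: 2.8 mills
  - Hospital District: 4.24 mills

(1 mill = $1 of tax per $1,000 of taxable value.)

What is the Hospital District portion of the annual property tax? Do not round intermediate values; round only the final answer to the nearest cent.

$3,023.97

Assessed value = $1,726,940 × 0.49 = $846,200.6
Hospital District taxable value = $846,200.6 − $133,000 = $713,200.6
Hospital District levy = $713,200.6 × 0.00424 = $3,023.970544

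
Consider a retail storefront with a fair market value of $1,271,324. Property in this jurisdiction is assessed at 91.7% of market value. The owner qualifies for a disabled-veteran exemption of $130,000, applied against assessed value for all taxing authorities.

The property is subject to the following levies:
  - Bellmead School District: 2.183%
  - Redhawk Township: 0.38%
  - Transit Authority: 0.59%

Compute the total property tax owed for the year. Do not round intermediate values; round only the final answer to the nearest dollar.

Assessed value = $1,271,324 × 0.917 = $1,165,804.108
Taxable value = $1,165,804.108 − $130,000 = $1,035,804.108
Bellmead School District: $1,035,804.108 × 0.02183 = $22,611.60367764
Redhawk Township: $1,035,804.108 × 0.0038 = $3,936.0556104
Transit Authority: $1,035,804.108 × 0.0059 = $6,111.2442372
Total = $22,611.60367764 + $3,936.0556104 + $6,111.2442372 = $32,658.90352524

$32,659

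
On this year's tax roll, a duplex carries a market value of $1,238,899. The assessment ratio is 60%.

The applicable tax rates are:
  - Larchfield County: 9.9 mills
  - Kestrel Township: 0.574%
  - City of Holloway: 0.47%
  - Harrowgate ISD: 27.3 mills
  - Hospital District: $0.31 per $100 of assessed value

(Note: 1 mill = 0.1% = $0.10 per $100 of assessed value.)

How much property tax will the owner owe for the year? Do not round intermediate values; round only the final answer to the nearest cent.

Assessed value = $1,238,899 × 0.6 = $743,339.4
Larchfield County: $743,339.4 × 0.0099 = $7,359.06006
Kestrel Township: $743,339.4 × 0.00574 = $4,266.768156
City of Holloway: $743,339.4 × 0.0047 = $3,493.69518
Harrowgate ISD: $743,339.4 × 0.0273 = $20,293.16562
Hospital District: $743,339.4 × 0.0031 = $2,304.35214
Total = $37,717.041156

$37,717.04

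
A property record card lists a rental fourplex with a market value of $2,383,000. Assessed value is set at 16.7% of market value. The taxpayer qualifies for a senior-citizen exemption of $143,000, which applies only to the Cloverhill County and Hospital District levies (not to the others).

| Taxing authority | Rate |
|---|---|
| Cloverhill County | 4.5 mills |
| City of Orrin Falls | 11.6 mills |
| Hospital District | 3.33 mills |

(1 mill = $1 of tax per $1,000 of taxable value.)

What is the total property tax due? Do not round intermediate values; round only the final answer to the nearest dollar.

Assessed value = $2,383,000 × 0.167 = $397,961
Cloverhill County: ($397,961 − $143,000) × 0.0045 = $254,961 × 0.0045 = $1,147.3245
City of Orrin Falls: $397,961 × 0.0116 = $4,616.3476
Hospital District: ($397,961 − $143,000) × 0.00333 = $254,961 × 0.00333 = $849.02013
Total = $6,612.69223

$6,613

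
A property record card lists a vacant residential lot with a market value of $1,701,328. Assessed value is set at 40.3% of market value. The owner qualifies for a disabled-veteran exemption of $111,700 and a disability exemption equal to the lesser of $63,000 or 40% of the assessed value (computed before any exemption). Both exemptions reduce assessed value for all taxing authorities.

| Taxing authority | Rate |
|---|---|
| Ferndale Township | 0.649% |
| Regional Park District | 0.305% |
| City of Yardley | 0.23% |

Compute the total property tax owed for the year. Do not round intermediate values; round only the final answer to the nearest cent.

$6,049.47

Assessed value = $1,701,328 × 0.403 = $685,635.184
Disability exemption = min($63,000, 40% × $685,635.184) = min($63,000, $274,254.0736) = $63,000 (dollar cap binds)
Taxable value = $685,635.184 − $111,700 − $63,000 = $510,935.184
Ferndale Township: $510,935.184 × 0.00649 = $3,315.96934416
Regional Park District: $510,935.184 × 0.00305 = $1,558.3523112
City of Yardley: $510,935.184 × 0.0023 = $1,175.1509232
Total = $6,049.47257856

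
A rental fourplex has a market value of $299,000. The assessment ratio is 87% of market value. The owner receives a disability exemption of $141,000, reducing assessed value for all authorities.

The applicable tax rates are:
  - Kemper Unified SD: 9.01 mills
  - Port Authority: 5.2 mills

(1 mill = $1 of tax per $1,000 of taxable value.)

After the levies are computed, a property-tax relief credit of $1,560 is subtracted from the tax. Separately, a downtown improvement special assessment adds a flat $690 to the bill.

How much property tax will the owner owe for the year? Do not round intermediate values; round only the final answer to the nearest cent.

$822.84

Assessed value = $299,000 × 0.87 = $260,130
Taxable value = $260,130 − $141,000 = $119,130
Kemper Unified SD: $119,130 × 0.00901 = $1,073.3613
Port Authority: $119,130 × 0.0052 = $619.476
Levies subtotal = $1,692.8373
After credit = $1,692.8373 − $1,560 = $132.8373
Total = $132.8373 + $690 = $822.8373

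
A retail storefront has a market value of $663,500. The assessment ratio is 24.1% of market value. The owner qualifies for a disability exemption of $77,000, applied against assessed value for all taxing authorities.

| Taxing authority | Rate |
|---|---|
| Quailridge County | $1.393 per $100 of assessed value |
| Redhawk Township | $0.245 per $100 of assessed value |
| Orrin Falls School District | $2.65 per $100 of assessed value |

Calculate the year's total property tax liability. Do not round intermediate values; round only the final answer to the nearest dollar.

$3,555

Assessed value = $663,500 × 0.241 = $159,903.5
Taxable value = $159,903.5 − $77,000 = $82,903.5
Quailridge County: $82,903.5 × 0.01393 = $1,154.845755
Redhawk Township: $82,903.5 × 0.00245 = $203.113575
Orrin Falls School District: $82,903.5 × 0.0265 = $2,196.94275
Total = $1,154.845755 + $203.113575 + $2,196.94275 = $3,554.90208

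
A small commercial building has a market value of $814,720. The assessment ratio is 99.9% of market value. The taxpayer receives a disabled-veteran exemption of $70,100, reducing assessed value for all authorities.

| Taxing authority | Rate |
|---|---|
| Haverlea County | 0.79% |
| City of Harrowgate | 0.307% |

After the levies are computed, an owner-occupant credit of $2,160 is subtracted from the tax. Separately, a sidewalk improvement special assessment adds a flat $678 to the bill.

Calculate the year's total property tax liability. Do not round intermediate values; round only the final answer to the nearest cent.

Assessed value = $814,720 × 0.999 = $813,905.28
Taxable value = $813,905.28 − $70,100 = $743,805.28
Haverlea County: $743,805.28 × 0.0079 = $5,876.061712
City of Harrowgate: $743,805.28 × 0.00307 = $2,283.4822096
Levies subtotal = $8,159.5439216
After credit = $8,159.5439216 − $2,160 = $5,999.5439216
Total = $5,999.5439216 + $678 = $6,677.5439216

$6,677.54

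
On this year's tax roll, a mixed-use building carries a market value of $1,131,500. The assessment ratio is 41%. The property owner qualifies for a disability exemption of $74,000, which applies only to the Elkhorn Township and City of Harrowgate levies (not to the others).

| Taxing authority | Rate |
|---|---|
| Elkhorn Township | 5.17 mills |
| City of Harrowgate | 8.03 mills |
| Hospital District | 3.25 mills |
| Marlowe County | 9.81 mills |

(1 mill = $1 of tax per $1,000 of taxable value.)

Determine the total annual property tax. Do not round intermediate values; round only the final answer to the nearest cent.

Assessed value = $1,131,500 × 0.41 = $463,915
Elkhorn Township: ($463,915 − $74,000) × 0.00517 = $389,915 × 0.00517 = $2,015.86055
City of Harrowgate: ($463,915 − $74,000) × 0.00803 = $389,915 × 0.00803 = $3,131.01745
Hospital District: $463,915 × 0.00325 = $1,507.72375
Marlowe County: $463,915 × 0.00981 = $4,551.00615
Total = $11,205.6079

$11,205.61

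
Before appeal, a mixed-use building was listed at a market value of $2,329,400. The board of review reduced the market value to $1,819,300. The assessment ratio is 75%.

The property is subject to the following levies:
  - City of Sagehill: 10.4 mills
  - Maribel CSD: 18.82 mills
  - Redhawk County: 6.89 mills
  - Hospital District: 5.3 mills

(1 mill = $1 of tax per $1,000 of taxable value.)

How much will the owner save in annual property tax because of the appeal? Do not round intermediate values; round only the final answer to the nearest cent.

$15,842.43

Old assessed value = $2,329,400 × 0.75 = $1,747,050
New assessed value = $1,819,300 × 0.75 = $1,364,475
Combined rate = 0.0104 + 0.01882 + 0.00689 + 0.0053 = 0.04141
Old tax = $1,747,050 × 0.04141 = $72,345.3405
New tax = $1,364,475 × 0.04141 = $56,502.90975
Reduction = $72,345.3405 − $56,502.90975 = $15,842.43075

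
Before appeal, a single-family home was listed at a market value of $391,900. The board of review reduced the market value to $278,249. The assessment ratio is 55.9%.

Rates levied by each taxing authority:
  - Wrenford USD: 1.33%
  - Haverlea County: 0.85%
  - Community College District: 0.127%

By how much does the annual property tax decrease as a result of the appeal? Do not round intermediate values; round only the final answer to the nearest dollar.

$1,466

Old assessed value = $391,900 × 0.559 = $219,072.1
New assessed value = $278,249 × 0.559 = $155,541.191
Combined rate = 0.0133 + 0.0085 + 0.00127 = 0.02307
Old tax = $219,072.1 × 0.02307 = $5,053.993347
New tax = $155,541.191 × 0.02307 = $3,588.33527637
Reduction = $5,053.993347 − $3,588.33527637 = $1,465.65807063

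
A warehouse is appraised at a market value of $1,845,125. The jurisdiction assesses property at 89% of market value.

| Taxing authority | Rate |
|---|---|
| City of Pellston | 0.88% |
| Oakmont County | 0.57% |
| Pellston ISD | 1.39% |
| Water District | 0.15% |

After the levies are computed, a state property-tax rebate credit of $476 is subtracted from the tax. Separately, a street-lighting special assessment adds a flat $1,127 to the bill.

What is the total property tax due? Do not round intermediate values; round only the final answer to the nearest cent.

$49,751.62

Assessed value = $1,845,125 × 0.89 = $1,642,161.25
City of Pellston: $1,642,161.25 × 0.0088 = $14,451.019
Oakmont County: $1,642,161.25 × 0.0057 = $9,360.319125
Pellston ISD: $1,642,161.25 × 0.0139 = $22,826.041375
Water District: $1,642,161.25 × 0.0015 = $2,463.241875
Levies subtotal = $49,100.621375
After credit = $49,100.621375 − $476 = $48,624.621375
Total = $48,624.621375 + $1,127 = $49,751.621375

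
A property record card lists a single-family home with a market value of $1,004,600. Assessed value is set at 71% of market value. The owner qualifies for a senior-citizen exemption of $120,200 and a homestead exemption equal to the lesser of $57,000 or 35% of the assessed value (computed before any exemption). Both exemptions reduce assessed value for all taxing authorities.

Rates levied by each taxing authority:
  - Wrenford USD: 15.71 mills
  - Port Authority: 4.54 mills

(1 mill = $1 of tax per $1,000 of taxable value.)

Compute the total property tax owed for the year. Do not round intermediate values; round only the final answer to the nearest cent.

Assessed value = $1,004,600 × 0.71 = $713,266
Homestead exemption = min($57,000, 35% × $713,266) = min($57,000, $249,643.1) = $57,000 (dollar cap binds)
Taxable value = $713,266 − $120,200 − $57,000 = $536,066
Wrenford USD: $536,066 × 0.01571 = $8,421.59686
Port Authority: $536,066 × 0.00454 = $2,433.73964
Total = $10,855.3365

$10,855.34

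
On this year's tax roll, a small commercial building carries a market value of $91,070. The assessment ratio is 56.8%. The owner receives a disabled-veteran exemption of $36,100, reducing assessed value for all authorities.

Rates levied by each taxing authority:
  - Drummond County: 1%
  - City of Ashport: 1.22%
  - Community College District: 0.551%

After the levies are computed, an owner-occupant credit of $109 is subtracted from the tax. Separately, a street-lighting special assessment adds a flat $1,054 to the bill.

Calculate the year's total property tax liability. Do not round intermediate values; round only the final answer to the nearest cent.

Assessed value = $91,070 × 0.568 = $51,727.76
Taxable value = $51,727.76 − $36,100 = $15,627.76
Drummond County: $15,627.76 × 0.01 = $156.2776
City of Ashport: $15,627.76 × 0.0122 = $190.658672
Community College District: $15,627.76 × 0.00551 = $86.1089576
Levies subtotal = $433.0452296
After credit = $433.0452296 − $109 = $324.0452296
Total = $324.0452296 + $1,054 = $1,378.0452296

$1,378.05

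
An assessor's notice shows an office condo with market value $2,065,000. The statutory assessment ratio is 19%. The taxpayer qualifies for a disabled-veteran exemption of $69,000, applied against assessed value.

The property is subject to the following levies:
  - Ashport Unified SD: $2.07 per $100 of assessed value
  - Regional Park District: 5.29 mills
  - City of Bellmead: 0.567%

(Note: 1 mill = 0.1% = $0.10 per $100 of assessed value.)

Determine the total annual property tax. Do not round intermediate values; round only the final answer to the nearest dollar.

$10,237

Assessed value = $2,065,000 × 0.19 = $392,350
Taxable value = $392,350 − $69,000 = $323,350
Ashport Unified SD: $323,350 × 0.0207 = $6,693.345
Regional Park District: $323,350 × 0.00529 = $1,710.5215
City of Bellmead: $323,350 × 0.00567 = $1,833.3945
Total = $10,237.261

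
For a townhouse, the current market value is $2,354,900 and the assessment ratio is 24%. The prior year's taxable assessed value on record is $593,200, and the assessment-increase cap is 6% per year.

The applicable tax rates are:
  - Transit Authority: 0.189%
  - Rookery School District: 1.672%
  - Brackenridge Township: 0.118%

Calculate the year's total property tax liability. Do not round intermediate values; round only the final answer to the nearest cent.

Uncapped assessed value = $2,354,900 × 0.24 = $565,176
Cap limit = $593,200 × 1.06 = $628,792
Taxable assessed value = min($565,176, $628,792) = $565,176 (cap does not bind)
Transit Authority: $565,176 × 0.00189 = $1,068.18264
Rookery School District: $565,176 × 0.01672 = $9,449.74272
Brackenridge Township: $565,176 × 0.00118 = $666.90768
Total = $11,184.83304

$11,184.83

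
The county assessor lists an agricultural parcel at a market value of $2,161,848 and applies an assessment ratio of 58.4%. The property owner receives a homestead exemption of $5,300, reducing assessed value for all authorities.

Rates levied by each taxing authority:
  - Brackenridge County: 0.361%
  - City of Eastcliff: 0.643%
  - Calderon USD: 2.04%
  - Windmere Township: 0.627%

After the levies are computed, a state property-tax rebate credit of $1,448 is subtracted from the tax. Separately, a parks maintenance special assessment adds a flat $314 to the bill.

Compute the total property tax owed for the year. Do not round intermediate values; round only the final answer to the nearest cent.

$45,018.52

Assessed value = $2,161,848 × 0.584 = $1,262,519.232
Taxable value = $1,262,519.232 − $5,300 = $1,257,219.232
Brackenridge County: $1,257,219.232 × 0.00361 = $4,538.56142752
City of Eastcliff: $1,257,219.232 × 0.00643 = $8,083.91966176
Calderon USD: $1,257,219.232 × 0.0204 = $25,647.2723328
Windmere Township: $1,257,219.232 × 0.00627 = $7,882.76458464
Levies subtotal = $46,152.51800672
After credit = $46,152.51800672 − $1,448 = $44,704.51800672
Total = $44,704.51800672 + $314 = $45,018.51800672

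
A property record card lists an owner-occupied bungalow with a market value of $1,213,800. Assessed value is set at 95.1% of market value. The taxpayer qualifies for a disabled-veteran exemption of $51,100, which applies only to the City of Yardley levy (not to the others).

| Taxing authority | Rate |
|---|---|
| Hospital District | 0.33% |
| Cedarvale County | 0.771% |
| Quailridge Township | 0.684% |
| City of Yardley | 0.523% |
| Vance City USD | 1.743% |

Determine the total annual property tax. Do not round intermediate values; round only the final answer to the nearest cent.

Assessed value = $1,213,800 × 0.951 = $1,154,323.8
Hospital District: $1,154,323.8 × 0.0033 = $3,809.26854
Cedarvale County: $1,154,323.8 × 0.00771 = $8,899.836498
Quailridge Township: $1,154,323.8 × 0.00684 = $7,895.574792
City of Yardley: ($1,154,323.8 − $51,100) × 0.00523 = $1,103,223.8 × 0.00523 = $5,769.860474
Vance City USD: $1,154,323.8 × 0.01743 = $20,119.863834
Total = $46,494.404138

$46,494.40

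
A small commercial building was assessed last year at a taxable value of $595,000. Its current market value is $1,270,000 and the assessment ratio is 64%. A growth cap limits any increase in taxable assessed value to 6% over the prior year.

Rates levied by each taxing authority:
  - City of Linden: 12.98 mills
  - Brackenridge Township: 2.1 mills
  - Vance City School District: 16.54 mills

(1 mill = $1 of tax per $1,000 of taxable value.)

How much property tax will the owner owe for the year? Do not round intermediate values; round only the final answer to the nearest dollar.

$19,943

Uncapped assessed value = $1,270,000 × 0.64 = $812,800
Cap limit = $595,000 × 1.06 = $630,700
Taxable assessed value = min($812,800, $630,700) = $630,700 (cap binds)
City of Linden: $630,700 × 0.01298 = $8,186.486
Brackenridge Township: $630,700 × 0.0021 = $1,324.47
Vance City School District: $630,700 × 0.01654 = $10,431.778
Total = $19,942.734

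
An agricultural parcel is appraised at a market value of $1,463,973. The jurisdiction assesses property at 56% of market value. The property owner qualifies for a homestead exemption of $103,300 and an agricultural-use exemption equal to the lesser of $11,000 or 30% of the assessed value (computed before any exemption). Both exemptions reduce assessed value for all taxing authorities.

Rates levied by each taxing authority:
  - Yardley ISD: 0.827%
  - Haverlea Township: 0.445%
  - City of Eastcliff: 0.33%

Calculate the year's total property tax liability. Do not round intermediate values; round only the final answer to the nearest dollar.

$11,303

Assessed value = $1,463,973 × 0.56 = $819,824.88
Agricultural-use exemption = min($11,000, 30% × $819,824.88) = min($11,000, $245,947.464) = $11,000 (dollar cap binds)
Taxable value = $819,824.88 − $103,300 − $11,000 = $705,524.88
Yardley ISD: $705,524.88 × 0.00827 = $5,834.6907576
Haverlea Township: $705,524.88 × 0.00445 = $3,139.585716
City of Eastcliff: $705,524.88 × 0.0033 = $2,328.232104
Total = $11,302.5085776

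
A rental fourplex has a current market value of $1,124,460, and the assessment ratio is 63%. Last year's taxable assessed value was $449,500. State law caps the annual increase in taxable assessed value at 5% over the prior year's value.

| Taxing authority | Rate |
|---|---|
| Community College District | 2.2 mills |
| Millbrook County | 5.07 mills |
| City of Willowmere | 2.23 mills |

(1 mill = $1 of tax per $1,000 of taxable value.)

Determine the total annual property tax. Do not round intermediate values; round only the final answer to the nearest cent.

$4,483.76

Uncapped assessed value = $1,124,460 × 0.63 = $708,409.8
Cap limit = $449,500 × 1.05 = $471,975
Taxable assessed value = min($708,409.8, $471,975) = $471,975 (cap binds)
Community College District: $471,975 × 0.0022 = $1,038.345
Millbrook County: $471,975 × 0.00507 = $2,392.91325
City of Willowmere: $471,975 × 0.00223 = $1,052.50425
Total = $4,483.7625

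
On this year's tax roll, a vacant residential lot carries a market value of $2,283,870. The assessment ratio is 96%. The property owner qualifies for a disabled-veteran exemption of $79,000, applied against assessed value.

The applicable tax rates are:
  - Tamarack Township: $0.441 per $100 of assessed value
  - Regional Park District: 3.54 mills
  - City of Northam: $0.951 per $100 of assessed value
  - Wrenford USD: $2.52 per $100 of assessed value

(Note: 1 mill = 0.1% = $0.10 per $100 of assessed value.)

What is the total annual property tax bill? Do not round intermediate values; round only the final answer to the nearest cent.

Assessed value = $2,283,870 × 0.96 = $2,192,515.2
Taxable value = $2,192,515.2 − $79,000 = $2,113,515.2
Tamarack Township: $2,113,515.2 × 0.00441 = $9,320.602032
Regional Park District: $2,113,515.2 × 0.00354 = $7,481.843808
City of Northam: $2,113,515.2 × 0.00951 = $20,099.529552
Wrenford USD: $2,113,515.2 × 0.0252 = $53,260.58304
Total = $90,162.558432

$90,162.56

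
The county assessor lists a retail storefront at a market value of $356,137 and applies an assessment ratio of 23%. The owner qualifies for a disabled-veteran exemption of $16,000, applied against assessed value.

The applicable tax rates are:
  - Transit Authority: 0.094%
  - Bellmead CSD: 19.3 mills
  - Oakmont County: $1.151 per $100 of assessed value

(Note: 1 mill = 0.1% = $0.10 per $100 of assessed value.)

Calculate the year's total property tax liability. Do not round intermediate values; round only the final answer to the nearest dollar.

Assessed value = $356,137 × 0.23 = $81,911.51
Taxable value = $81,911.51 − $16,000 = $65,911.51
Transit Authority: $65,911.51 × 0.00094 = $61.9568194
Bellmead CSD: $65,911.51 × 0.0193 = $1,272.092143
Oakmont County: $65,911.51 × 0.01151 = $758.6414801
Total = $2,092.6904425

$2,093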